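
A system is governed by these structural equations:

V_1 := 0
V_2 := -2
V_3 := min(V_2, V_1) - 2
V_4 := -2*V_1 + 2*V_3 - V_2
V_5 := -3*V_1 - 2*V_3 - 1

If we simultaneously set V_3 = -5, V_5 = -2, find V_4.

-8

The joint intervention fixes V_3 = -5, V_5 = -2, removing each variable's own equation.
V_4 = -2*V_1 + 2*V_3 - V_2  [with V_1=0, V_3=-5, V_2=-2]  = -8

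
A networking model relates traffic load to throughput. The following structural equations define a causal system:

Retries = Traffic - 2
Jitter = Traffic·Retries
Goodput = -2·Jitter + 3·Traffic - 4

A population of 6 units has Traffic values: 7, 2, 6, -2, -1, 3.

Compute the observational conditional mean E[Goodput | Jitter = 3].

-7

Observing Jitter=3 restricts to units where Jitter's equation naturally yields 3: Traffic ∈ {-1, 3}. In that subpopulation Goodput = -13, -1, mean -7.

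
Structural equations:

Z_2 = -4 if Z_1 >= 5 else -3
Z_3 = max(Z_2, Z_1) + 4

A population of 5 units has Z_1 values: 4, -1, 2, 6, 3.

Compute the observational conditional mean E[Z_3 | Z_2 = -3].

Observing Z_2=-3 restricts to units where Z_2's equation naturally yields -3: Z_1 ∈ {4, -1, 2, 3}. In that subpopulation Z_3 = 8, 3, 6, 7, mean 6.

6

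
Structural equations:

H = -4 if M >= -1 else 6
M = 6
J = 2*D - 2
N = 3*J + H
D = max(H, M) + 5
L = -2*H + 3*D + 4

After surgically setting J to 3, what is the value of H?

-4

The intervention breaks the incoming arrows to J: J = 2*D - 2 no longer applies, and J = 3.
Since H is not a descendant of the intervened variable, it is unaffected.
H = -4 if M >= -1 else 6  [with M=6]  = -4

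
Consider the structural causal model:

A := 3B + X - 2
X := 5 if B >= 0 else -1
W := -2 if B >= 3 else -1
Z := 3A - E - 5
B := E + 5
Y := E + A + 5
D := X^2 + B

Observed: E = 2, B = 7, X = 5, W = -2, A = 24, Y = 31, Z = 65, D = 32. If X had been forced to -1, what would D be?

8

The intervention breaks the incoming arrows to X: X := 5 if B >= 0 else -1 no longer applies, and X = -1.
B = E + 5  [with E=2]  = 7
D = X^2 + B  [with X=-1, B=7]  = 8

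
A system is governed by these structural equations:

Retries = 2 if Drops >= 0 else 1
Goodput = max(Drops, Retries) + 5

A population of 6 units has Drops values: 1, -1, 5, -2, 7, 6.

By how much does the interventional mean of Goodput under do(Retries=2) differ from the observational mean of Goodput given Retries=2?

-1

Under do(Retries=2), Retries's equation is replaced by Retries=2 for every unit. Per-unit Goodput: 7, 7, 10, 7, 12, 11. Mean = 9.
Observing Retries=2 restricts to units where Retries's equation naturally yields 2: Drops ∈ {1, 5, 7, 6}. In that subpopulation Goodput = 7, 10, 12, 11, mean 10.
Difference = 9 − 10 = -1.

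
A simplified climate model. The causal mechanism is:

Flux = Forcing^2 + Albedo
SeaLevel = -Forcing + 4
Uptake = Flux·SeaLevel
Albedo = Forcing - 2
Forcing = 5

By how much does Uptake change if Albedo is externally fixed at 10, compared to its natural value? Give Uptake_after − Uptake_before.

do(Albedo=10) replaces the equation Albedo = Forcing - 2 with the constant Albedo = 10.
SeaLevel = -Forcing + 4  [with Forcing=5]  = -1
Flux = Forcing^2 + Albedo  [with Forcing=5, Albedo=10]  = 35
Uptake = Flux·SeaLevel  [with Flux=35, SeaLevel=-1]  = -35
Without intervention: Albedo = Forcing - 2  [with Forcing=5]  = 3; SeaLevel = -Forcing + 4  [with Forcing=5]  = -1; Flux = Forcing^2 + Albedo  [with Forcing=5, Albedo=3]  = 28; Uptake = Flux·SeaLevel  [with Flux=28, SeaLevel=-1]  = -28.
Change = -35 − (-28) = -7.

-7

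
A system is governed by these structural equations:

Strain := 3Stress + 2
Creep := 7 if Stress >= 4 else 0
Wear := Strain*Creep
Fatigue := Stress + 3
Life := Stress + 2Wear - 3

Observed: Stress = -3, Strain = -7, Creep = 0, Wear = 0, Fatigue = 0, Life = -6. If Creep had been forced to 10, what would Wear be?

The intervention breaks the incoming arrows to Creep: Creep := 7 if Stress >= 4 else 0 no longer applies, and Creep = 10.
Strain = 3Stress + 2  [with Stress=-3]  = -7
Wear = Strain*Creep  [with Strain=-7, Creep=10]  = -70

-70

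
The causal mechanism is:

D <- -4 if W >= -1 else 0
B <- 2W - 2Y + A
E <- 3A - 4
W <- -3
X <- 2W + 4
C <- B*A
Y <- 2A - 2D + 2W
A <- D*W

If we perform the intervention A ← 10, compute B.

do(A=10) replaces the equation A <- D*W with the constant A = 10.
D = -4 if W >= -1 else 0  [with W=-3]  = 0
Y = 2A - 2D + 2W  [with A=10, D=0, W=-3]  = 14
B = 2W - 2Y + A  [with W=-3, Y=14, A=10]  = -24

-24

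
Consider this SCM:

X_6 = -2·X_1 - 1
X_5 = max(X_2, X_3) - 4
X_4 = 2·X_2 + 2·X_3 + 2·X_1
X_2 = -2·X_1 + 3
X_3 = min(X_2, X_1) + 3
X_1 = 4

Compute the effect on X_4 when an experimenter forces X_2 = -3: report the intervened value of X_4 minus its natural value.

Under do(X_2=-3), the mechanism X_2 = -2·X_1 + 3 is discarded; X_2 is fixed at -3.
X_3 = min(X_2, X_1) + 3  [with X_2=-3, X_1=4]  = 0
X_4 = 2·X_2 + 2·X_3 + 2·X_1  [with X_2=-3, X_3=0, X_1=4]  = 2
Without intervention: X_2 = -2·X_1 + 3  [with X_1=4]  = -5; X_3 = min(X_2, X_1) + 3  [with X_2=-5, X_1=4]  = -2; X_4 = 2·X_2 + 2·X_3 + 2·X_1  [with X_2=-5, X_3=-2, X_1=4]  = -6.
Change = 2 − (-6) = 8.

8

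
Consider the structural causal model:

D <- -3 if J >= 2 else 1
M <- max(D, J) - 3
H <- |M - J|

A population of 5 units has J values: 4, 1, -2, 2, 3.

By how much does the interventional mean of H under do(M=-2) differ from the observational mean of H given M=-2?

2.1

Every unit gets M=-2 under the intervention. H values become 6, 3, 0, 4, 5; E[H|do(M=-2)] = 3.6.
Observing M=-2 restricts to units where M's equation naturally yields -2: J ∈ {1, -2}. In that subpopulation H = 3, 0, mean 1.5.
Difference = 3.6 − 1.5 = 2.1.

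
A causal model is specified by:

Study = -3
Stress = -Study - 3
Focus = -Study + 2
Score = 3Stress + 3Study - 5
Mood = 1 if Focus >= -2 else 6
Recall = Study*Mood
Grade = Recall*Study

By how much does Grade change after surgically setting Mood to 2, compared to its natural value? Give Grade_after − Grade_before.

Under do(Mood=2), the mechanism Mood = 1 if Focus >= -2 else 6 is discarded; Mood is fixed at 2.
Recall = Study*Mood  [with Study=-3, Mood=2]  = -6
Grade = Recall*Study  [with Recall=-6, Study=-3]  = 18
Without intervention: Focus = -Study + 2  [with Study=-3]  = 5; Mood = 1 if Focus >= -2 else 6  [with Focus=5]  = 1; Recall = Study*Mood  [with Study=-3, Mood=1]  = -3; Grade = Recall*Study  [with Recall=-3, Study=-3]  = 9.
Change = 18 − 9 = 9.

9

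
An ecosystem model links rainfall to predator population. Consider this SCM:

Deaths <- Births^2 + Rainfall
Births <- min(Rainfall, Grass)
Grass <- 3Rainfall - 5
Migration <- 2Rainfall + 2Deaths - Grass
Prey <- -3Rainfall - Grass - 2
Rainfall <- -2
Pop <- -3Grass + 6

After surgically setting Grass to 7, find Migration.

Under do(Grass=7), the mechanism Grass <- 3Rainfall - 5 is discarded; Grass is fixed at 7.
Births = min(Rainfall, Grass)  [with Rainfall=-2, Grass=7]  = -2
Deaths = Births^2 + Rainfall  [with Births=-2, Rainfall=-2]  = 2
Migration = 2Rainfall + 2Deaths - Grass  [with Rainfall=-2, Deaths=2, Grass=7]  = -7

-7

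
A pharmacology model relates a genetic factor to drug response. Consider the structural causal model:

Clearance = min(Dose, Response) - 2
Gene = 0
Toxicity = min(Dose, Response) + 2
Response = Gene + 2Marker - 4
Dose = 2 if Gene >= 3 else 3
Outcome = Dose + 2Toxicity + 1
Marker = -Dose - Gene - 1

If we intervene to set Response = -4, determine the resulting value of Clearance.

-6

Under do(Response=-4), the mechanism Response = Gene + 2Marker - 4 is discarded; Response is fixed at -4.
Dose = 2 if Gene >= 3 else 3  [with Gene=0]  = 3
Clearance = min(Dose, Response) - 2  [with Dose=3, Response=-4]  = -6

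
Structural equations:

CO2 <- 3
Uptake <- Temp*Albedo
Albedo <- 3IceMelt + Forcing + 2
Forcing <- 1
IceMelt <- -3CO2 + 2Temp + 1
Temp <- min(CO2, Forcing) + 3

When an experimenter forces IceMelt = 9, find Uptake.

120

Under do(IceMelt=9), the mechanism IceMelt <- -3CO2 + 2Temp + 1 is discarded; IceMelt is fixed at 9.
Temp = min(CO2, Forcing) + 3  [with CO2=3, Forcing=1]  = 4
Albedo = 3IceMelt + Forcing + 2  [with IceMelt=9, Forcing=1]  = 30
Uptake = Temp*Albedo  [with Temp=4, Albedo=30]  = 120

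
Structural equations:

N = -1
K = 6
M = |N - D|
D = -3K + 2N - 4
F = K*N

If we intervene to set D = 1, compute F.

-6

do(D=1) replaces the equation D = -3K + 2N - 4 with the constant D = 1.
F is not downstream of the intervention, so its value is determined by the original equations.
F = K*N  [with K=6, N=-1]  = -6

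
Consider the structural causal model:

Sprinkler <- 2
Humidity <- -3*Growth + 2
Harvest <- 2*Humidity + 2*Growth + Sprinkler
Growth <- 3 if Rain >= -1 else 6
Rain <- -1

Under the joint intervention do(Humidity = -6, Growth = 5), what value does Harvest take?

0

The joint intervention fixes Humidity = -6, Growth = 5, removing each variable's own equation.
Harvest = 2*Humidity + 2*Growth + Sprinkler  [with Humidity=-6, Growth=5, Sprinkler=2]  = 0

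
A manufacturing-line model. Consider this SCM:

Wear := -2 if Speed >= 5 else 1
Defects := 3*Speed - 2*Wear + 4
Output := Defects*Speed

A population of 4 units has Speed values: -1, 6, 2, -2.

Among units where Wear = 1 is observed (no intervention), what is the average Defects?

Observing Wear=1 restricts to units where Wear's equation naturally yields 1: Speed ∈ {-1, 2, -2}. In that subpopulation Defects = -1, 8, -4, mean 1.

1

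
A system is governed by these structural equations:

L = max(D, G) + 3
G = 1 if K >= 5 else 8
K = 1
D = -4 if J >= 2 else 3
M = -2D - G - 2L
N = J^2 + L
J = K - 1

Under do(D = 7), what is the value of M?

-44

Under do(D=7), the mechanism D = -4 if J >= 2 else 3 is discarded; D is fixed at 7.
G = 1 if K >= 5 else 8  [with K=1]  = 8
L = max(D, G) + 3  [with D=7, G=8]  = 11
M = -2D - G - 2L  [with D=7, G=8, L=11]  = -44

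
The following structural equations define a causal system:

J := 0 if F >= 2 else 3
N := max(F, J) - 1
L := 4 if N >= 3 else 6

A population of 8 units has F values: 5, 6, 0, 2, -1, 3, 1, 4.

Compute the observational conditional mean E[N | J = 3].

Conditioning on J=3 selects the 3 unit(s) with F ∈ {0, -1, 1}. Their N values: 2, 2, 2. Mean = 2.

2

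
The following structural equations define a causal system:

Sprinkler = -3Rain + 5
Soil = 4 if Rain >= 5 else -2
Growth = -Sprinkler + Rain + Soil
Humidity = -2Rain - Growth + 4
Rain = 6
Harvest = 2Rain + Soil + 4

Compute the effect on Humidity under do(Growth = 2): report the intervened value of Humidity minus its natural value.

Intervening sets Growth = 2 and removes its equation (Growth = -Sprinkler + Rain + Soil).
Humidity = -2Rain - Growth + 4  [with Rain=6, Growth=2]  = -10
Without intervention: Sprinkler = -3Rain + 5  [with Rain=6]  = -13; Soil = 4 if Rain >= 5 else -2  [with Rain=6]  = 4; Growth = -Sprinkler + Rain + Soil  [with Sprinkler=-13, Rain=6, Soil=4]  = 23; Humidity = -2Rain - Growth + 4  [with Rain=6, Growth=23]  = -31.
Change = -10 − (-31) = 21.

21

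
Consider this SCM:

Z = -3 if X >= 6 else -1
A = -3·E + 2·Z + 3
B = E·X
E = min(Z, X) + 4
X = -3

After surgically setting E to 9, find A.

The intervention breaks the incoming arrows to E: E = min(Z, X) + 4 no longer applies, and E = 9.
Z = -3 if X >= 6 else -1  [with X=-3]  = -1
A = -3·E + 2·Z + 3  [with E=9, Z=-1]  = -26

-26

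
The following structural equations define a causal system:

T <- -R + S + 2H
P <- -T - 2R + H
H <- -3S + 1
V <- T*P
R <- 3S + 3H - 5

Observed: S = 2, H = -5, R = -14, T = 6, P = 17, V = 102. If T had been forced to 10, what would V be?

130

Under do(T=10), the mechanism T <- -R + S + 2H is discarded; T is fixed at 10.
H = -3S + 1  [with S=2]  = -5
R = 3S + 3H - 5  [with S=2, H=-5]  = -14
P = -T - 2R + H  [with T=10, R=-14, H=-5]  = 13
V = T*P  [with T=10, P=13]  = 130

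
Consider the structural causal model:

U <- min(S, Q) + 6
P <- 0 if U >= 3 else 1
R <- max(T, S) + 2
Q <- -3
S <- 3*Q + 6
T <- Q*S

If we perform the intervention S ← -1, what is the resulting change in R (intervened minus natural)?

-6

Under do(S=-1), the mechanism S <- 3*Q + 6 is discarded; S is fixed at -1.
T = Q*S  [with Q=-3, S=-1]  = 3
R = max(T, S) + 2  [with T=3, S=-1]  = 5
Without intervention: S = 3*Q + 6  [with Q=-3]  = -3; T = Q*S  [with Q=-3, S=-3]  = 9; R = max(T, S) + 2  [with T=9, S=-3]  = 11.
Change = 5 − 11 = -6.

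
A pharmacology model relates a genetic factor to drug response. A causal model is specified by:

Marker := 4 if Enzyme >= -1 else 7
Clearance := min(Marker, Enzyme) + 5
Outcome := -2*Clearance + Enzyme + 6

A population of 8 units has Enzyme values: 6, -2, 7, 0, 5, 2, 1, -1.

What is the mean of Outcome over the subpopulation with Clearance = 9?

-6

Observing Clearance=9 restricts to units where Clearance's equation naturally yields 9: Enzyme ∈ {6, 7, 5}. In that subpopulation Outcome = -6, -5, -7, mean -6.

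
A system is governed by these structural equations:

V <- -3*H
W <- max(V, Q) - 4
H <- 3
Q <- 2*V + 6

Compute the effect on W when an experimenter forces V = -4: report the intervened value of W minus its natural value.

Under do(V=-4), the mechanism V <- -3*H is discarded; V is fixed at -4.
Q = 2*V + 6  [with V=-4]  = -2
W = max(V, Q) - 4  [with V=-4, Q=-2]  = -6
Without intervention: V = -3*H  [with H=3]  = -9; Q = 2*V + 6  [with V=-9]  = -12; W = max(V, Q) - 4  [with V=-9, Q=-12]  = -13.
Change = -6 − (-13) = 7.

7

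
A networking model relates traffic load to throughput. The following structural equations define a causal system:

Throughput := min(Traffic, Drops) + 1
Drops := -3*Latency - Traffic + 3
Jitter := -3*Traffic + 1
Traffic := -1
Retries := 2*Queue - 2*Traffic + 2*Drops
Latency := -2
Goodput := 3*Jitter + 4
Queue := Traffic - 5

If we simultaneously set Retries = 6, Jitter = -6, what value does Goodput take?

Setting Retries = 6, Jitter = -6 by intervention discards those variables' equations.
Goodput = 3*Jitter + 4  [with Jitter=-6]  = -14

-14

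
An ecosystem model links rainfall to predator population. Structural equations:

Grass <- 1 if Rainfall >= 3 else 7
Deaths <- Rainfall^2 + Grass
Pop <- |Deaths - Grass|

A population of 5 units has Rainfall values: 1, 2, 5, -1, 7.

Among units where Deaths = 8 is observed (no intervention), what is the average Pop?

Conditioning on Deaths=8 selects the 2 unit(s) with Rainfall ∈ {1, -1}. Their Pop values: 1, 1. Mean = 1.

1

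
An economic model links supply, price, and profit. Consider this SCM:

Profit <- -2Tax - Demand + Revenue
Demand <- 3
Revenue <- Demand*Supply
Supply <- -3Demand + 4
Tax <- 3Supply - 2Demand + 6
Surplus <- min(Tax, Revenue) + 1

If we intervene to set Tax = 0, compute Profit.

Intervening sets Tax = 0 and removes its equation (Tax <- 3Supply - 2Demand + 6).
Supply = -3Demand + 4  [with Demand=3]  = -5
Revenue = Demand*Supply  [with Demand=3, Supply=-5]  = -15
Profit = -2Tax - Demand + Revenue  [with Tax=0, Demand=3, Revenue=-15]  = -18

-18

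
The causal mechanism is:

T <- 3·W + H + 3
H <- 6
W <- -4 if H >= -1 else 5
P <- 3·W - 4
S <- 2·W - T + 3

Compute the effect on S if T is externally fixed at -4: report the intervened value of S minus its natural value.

1

The intervention breaks the incoming arrows to T: T <- 3·W + H + 3 no longer applies, and T = -4.
W = -4 if H >= -1 else 5  [with H=6]  = -4
S = 2·W - T + 3  [with W=-4, T=-4]  = -1
Without intervention: W = -4 if H >= -1 else 5  [with H=6]  = -4; T = 3·W + H + 3  [with W=-4, H=6]  = -3; S = 2·W - T + 3  [with W=-4, T=-3]  = -2.
Change = -1 − (-2) = 1.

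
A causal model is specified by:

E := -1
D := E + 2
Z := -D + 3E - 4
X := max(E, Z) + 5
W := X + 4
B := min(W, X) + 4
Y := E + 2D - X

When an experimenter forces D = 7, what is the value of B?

8

Under do(D=7), the mechanism D := E + 2 is discarded; D is fixed at 7.
Z = -D + 3E - 4  [with D=7, E=-1]  = -14
X = max(E, Z) + 5  [with E=-1, Z=-14]  = 4
W = X + 4  [with X=4]  = 8
B = min(W, X) + 4  [with W=8, X=4]  = 8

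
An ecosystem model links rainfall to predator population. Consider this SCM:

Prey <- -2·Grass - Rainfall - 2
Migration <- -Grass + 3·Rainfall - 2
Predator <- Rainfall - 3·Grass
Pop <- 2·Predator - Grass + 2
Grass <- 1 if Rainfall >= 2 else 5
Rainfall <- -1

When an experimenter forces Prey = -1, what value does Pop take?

The intervention breaks the incoming arrows to Prey: Prey <- -2·Grass - Rainfall - 2 no longer applies, and Prey = -1.
No directed path runs from Prey to Pop, so Pop keeps its natural value.
Grass = 1 if Rainfall >= 2 else 5  [with Rainfall=-1]  = 5
Predator = Rainfall - 3·Grass  [with Rainfall=-1, Grass=5]  = -16
Pop = 2·Predator - Grass + 2  [with Predator=-16, Grass=5]  = -35

-35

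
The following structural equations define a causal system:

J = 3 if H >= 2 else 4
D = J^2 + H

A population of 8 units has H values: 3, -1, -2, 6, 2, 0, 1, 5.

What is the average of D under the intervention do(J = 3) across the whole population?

Under do(J=3), J's equation is replaced by J=3 for every unit. Per-unit D: 12, 8, 7, 15, 11, 9, 10, 14. Mean = 10.75.

10.75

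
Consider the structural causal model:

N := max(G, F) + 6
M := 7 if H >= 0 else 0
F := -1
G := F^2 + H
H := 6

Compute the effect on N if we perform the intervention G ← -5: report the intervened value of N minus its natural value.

-8

The intervention breaks the incoming arrows to G: G := F^2 + H no longer applies, and G = -5.
N = max(G, F) + 6  [with G=-5, F=-1]  = 5
Without intervention: G = F^2 + H  [with F=-1, H=6]  = 7; N = max(G, F) + 6  [with G=7, F=-1]  = 13.
Change = 5 − 13 = -8.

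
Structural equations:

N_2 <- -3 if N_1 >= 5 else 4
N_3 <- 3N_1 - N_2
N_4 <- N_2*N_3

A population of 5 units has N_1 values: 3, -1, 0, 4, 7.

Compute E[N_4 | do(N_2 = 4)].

do(N_2=4) breaks N_2's dependence on N_1. With N_2=4 fixed, N_4 across the units is 20, -28, -16, 32, 68, mean 15.2.

15.2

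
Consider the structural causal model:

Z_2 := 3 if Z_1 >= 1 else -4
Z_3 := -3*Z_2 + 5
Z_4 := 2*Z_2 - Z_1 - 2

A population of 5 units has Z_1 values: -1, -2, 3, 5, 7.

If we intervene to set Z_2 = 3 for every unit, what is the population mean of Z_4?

do(Z_2=3) breaks Z_2's dependence on Z_1. With Z_2=3 fixed, Z_4 across the units is 5, 6, 1, -1, -3, mean 1.6.

1.6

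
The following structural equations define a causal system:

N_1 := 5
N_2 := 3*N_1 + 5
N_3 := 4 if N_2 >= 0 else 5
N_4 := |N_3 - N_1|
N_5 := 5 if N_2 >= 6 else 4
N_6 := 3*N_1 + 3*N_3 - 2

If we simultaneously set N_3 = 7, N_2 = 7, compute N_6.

Setting N_3 = 7, N_2 = 7 by intervention discards those variables' equations.
N_6 = 3*N_1 + 3*N_3 - 2  [with N_1=5, N_3=7]  = 34

34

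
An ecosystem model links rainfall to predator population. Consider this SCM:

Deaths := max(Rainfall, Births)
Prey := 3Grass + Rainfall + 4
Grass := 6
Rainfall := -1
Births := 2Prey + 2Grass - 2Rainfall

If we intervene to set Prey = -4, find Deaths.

6

do(Prey=-4) replaces the equation Prey := 3Grass + Rainfall + 4 with the constant Prey = -4.
Births = 2Prey + 2Grass - 2Rainfall  [with Prey=-4, Grass=6, Rainfall=-1]  = 6
Deaths = max(Rainfall, Births)  [with Rainfall=-1, Births=6]  = 6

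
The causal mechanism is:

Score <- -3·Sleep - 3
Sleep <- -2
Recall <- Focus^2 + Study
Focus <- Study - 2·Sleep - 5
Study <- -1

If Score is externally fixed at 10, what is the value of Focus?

-2

Under do(Score=10), the mechanism Score <- -3·Sleep - 3 is discarded; Score is fixed at 10.
Since Focus is not a descendant of the intervened variable, it is unaffected.
Focus = Study - 2·Sleep - 5  [with Study=-1, Sleep=-2]  = -2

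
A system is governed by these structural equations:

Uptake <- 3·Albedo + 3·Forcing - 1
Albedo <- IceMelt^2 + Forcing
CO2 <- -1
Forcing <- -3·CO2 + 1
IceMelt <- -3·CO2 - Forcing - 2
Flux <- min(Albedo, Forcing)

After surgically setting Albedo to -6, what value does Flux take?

Intervening sets Albedo = -6 and removes its equation (Albedo <- IceMelt^2 + Forcing).
Forcing = -3·CO2 + 1  [with CO2=-1]  = 4
Flux = min(Albedo, Forcing)  [with Albedo=-6, Forcing=4]  = -6

-6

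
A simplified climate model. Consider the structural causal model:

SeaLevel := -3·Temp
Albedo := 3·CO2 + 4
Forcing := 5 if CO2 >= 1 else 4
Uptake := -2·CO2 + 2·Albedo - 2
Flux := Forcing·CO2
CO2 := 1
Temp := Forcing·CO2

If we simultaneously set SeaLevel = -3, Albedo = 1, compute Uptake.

-2

Setting SeaLevel = -3, Albedo = 1 by intervention discards those variables' equations.
Uptake = -2·CO2 + 2·Albedo - 2  [with CO2=1, Albedo=1]  = -2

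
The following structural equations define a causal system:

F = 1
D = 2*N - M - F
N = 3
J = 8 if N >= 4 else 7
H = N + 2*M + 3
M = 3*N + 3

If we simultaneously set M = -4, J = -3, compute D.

Setting M = -4, J = -3 by intervention discards those variables' equations.
D = 2*N - M - F  [with N=3, M=-4, F=1]  = 9

9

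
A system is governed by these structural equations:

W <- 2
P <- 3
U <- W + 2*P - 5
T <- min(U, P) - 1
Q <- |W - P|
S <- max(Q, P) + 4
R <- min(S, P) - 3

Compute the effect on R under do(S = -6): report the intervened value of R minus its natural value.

Intervening sets S = -6 and removes its equation (S <- max(Q, P) + 4).
R = min(S, P) - 3  [with S=-6, P=3]  = -9
Without intervention: Q = |W - P|  [with W=2, P=3]  = 1; S = max(Q, P) + 4  [with Q=1, P=3]  = 7; R = min(S, P) - 3  [with S=7, P=3]  = 0.
Change = -9 − 0 = -9.

-9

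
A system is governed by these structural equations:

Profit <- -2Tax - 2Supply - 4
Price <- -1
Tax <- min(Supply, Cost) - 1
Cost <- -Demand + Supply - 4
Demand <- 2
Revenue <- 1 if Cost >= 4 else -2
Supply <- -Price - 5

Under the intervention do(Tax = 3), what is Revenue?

do(Tax=3) replaces the equation Tax <- min(Supply, Cost) - 1 with the constant Tax = 3.
Since Revenue is not a descendant of the intervened variable, it is unaffected.
Supply = -Price - 5  [with Price=-1]  = -4
Cost = -Demand + Supply - 4  [with Demand=2, Supply=-4]  = -10
Revenue = 1 if Cost >= 4 else -2  [with Cost=-10]  = -2

-2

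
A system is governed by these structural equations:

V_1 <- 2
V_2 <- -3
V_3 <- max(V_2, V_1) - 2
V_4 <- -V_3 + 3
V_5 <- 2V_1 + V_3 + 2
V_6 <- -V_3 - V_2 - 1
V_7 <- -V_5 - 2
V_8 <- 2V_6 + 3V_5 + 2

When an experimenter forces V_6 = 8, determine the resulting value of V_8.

36

Intervening sets V_6 = 8 and removes its equation (V_6 <- -V_3 - V_2 - 1).
V_3 = max(V_2, V_1) - 2  [with V_2=-3, V_1=2]  = 0
V_5 = 2V_1 + V_3 + 2  [with V_1=2, V_3=0]  = 6
V_8 = 2V_6 + 3V_5 + 2  [with V_6=8, V_5=6]  = 36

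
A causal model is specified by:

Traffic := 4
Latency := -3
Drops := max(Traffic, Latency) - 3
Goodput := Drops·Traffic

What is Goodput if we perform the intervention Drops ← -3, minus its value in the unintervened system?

-16

The intervention breaks the incoming arrows to Drops: Drops := max(Traffic, Latency) - 3 no longer applies, and Drops = -3.
Goodput = Drops·Traffic  [with Drops=-3, Traffic=4]  = -12
Without intervention: Drops = max(Traffic, Latency) - 3  [with Traffic=4, Latency=-3]  = 1; Goodput = Drops·Traffic  [with Drops=1, Traffic=4]  = 4.
Change = -12 − 4 = -16.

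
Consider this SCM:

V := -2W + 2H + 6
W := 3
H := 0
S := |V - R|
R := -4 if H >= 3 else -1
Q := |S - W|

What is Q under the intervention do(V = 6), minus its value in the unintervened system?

2

The intervention breaks the incoming arrows to V: V := -2W + 2H + 6 no longer applies, and V = 6.
R = -4 if H >= 3 else -1  [with H=0]  = -1
S = |V - R|  [with V=6, R=-1]  = 7
Q = |S - W|  [with S=7, W=3]  = 4
Without intervention: V = -2W + 2H + 6  [with W=3, H=0]  = 0; R = -4 if H >= 3 else -1  [with H=0]  = -1; S = |V - R|  [with V=0, R=-1]  = 1; Q = |S - W|  [with S=1, W=3]  = 2.
Change = 4 − 2 = 2.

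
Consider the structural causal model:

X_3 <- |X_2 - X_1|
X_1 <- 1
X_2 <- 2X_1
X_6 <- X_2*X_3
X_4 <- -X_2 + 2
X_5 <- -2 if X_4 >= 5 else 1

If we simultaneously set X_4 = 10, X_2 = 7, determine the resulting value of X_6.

42

The joint intervention fixes X_4 = 10, X_2 = 7, removing each variable's own equation.
X_3 = |X_2 - X_1|  [with X_2=7, X_1=1]  = 6
X_6 = X_2*X_3  [with X_2=7, X_3=6]  = 42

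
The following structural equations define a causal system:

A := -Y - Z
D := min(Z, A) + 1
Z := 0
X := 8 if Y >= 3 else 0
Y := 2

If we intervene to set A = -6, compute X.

do(A=-6) replaces the equation A := -Y - Z with the constant A = -6.
X is not downstream of the intervention, so its value is determined by the original equations.
X = 8 if Y >= 3 else 0  [with Y=2]  = 0

0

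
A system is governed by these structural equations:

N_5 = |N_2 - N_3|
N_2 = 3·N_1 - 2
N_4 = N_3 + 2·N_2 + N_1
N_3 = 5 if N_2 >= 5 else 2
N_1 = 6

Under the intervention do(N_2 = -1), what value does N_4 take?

6

Under do(N_2=-1), the mechanism N_2 = 3·N_1 - 2 is discarded; N_2 is fixed at -1.
N_3 = 5 if N_2 >= 5 else 2  [with N_2=-1]  = 2
N_4 = N_3 + 2·N_2 + N_1  [with N_3=2, N_2=-1, N_1=6]  = 6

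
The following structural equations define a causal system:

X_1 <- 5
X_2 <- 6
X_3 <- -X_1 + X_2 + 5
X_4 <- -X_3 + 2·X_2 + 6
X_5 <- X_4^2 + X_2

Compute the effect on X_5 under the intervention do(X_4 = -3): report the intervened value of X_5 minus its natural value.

Intervening sets X_4 = -3 and removes its equation (X_4 <- -X_3 + 2·X_2 + 6).
X_5 = X_4^2 + X_2  [with X_4=-3, X_2=6]  = 15
Without intervention: X_3 = -X_1 + X_2 + 5  [with X_1=5, X_2=6]  = 6; X_4 = -X_3 + 2·X_2 + 6  [with X_3=6, X_2=6]  = 12; X_5 = X_4^2 + X_2  [with X_4=12, X_2=6]  = 150.
Change = 15 − 150 = -135.

-135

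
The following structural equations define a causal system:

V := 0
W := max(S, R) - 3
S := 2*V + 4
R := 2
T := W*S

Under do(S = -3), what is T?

do(S=-3) replaces the equation S := 2*V + 4 with the constant S = -3.
W = max(S, R) - 3  [with S=-3, R=2]  = -1
T = W*S  [with W=-1, S=-3]  = 3

3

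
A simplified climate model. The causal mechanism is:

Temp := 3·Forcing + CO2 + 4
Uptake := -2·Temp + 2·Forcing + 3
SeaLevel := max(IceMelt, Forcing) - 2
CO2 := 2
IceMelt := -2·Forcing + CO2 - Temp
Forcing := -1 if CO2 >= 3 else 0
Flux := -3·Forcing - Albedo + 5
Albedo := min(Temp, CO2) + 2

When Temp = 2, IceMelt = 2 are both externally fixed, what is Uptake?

-1

The joint intervention fixes Temp = 2, IceMelt = 2, removing each variable's own equation.
Forcing = -1 if CO2 >= 3 else 0  [with CO2=2]  = 0
Uptake = -2·Temp + 2·Forcing + 3  [with Temp=2, Forcing=0]  = -1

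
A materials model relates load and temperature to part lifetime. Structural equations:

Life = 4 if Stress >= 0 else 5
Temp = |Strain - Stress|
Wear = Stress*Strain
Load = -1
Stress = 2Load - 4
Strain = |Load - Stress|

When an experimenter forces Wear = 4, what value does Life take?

5

The intervention breaks the incoming arrows to Wear: Wear = Stress*Strain no longer applies, and Wear = 4.
Since Life is not a descendant of the intervened variable, it is unaffected.
Stress = 2Load - 4  [with Load=-1]  = -6
Life = 4 if Stress >= 0 else 5  [with Stress=-6]  = 5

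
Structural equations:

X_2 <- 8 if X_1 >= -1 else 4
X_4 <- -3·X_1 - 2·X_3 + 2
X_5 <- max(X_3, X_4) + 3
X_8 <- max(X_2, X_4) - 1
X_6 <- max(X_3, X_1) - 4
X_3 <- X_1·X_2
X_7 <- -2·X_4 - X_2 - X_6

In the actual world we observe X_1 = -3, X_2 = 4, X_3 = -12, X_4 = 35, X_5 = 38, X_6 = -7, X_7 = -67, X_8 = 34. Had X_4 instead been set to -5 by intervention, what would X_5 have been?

-2

Intervening sets X_4 = -5 and removes its equation (X_4 <- -3·X_1 - 2·X_3 + 2).
X_2 = 8 if X_1 >= -1 else 4  [with X_1=-3]  = 4
X_3 = X_1·X_2  [with X_1=-3, X_2=4]  = -12
X_5 = max(X_3, X_4) + 3  [with X_3=-12, X_4=-5]  = -2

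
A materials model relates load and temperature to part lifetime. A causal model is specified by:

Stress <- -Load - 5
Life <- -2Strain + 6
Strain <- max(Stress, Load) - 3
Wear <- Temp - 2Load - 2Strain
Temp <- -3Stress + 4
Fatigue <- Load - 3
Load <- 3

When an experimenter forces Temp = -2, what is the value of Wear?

Intervening sets Temp = -2 and removes its equation (Temp <- -3Stress + 4).
Stress = -Load - 5  [with Load=3]  = -8
Strain = max(Stress, Load) - 3  [with Stress=-8, Load=3]  = 0
Wear = Temp - 2Load - 2Strain  [with Temp=-2, Load=3, Strain=0]  = -8

-8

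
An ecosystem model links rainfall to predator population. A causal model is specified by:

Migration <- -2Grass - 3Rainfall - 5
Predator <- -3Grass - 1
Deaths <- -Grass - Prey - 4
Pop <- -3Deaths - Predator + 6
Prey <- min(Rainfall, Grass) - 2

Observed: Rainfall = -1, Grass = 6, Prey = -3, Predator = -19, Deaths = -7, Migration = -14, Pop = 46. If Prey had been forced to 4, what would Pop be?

The intervention breaks the incoming arrows to Prey: Prey <- min(Rainfall, Grass) - 2 no longer applies, and Prey = 4.
Predator = -3Grass - 1  [with Grass=6]  = -19
Deaths = -Grass - Prey - 4  [with Grass=6, Prey=4]  = -14
Pop = -3Deaths - Predator + 6  [with Deaths=-14, Predator=-19]  = 67

67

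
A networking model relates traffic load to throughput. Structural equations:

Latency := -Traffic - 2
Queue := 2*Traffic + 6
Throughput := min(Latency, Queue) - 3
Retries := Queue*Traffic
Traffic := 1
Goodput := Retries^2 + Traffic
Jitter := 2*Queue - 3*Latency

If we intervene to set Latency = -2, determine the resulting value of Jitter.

do(Latency=-2) replaces the equation Latency := -Traffic - 2 with the constant Latency = -2.
Queue = 2*Traffic + 6  [with Traffic=1]  = 8
Jitter = 2*Queue - 3*Latency  [with Queue=8, Latency=-2]  = 22

22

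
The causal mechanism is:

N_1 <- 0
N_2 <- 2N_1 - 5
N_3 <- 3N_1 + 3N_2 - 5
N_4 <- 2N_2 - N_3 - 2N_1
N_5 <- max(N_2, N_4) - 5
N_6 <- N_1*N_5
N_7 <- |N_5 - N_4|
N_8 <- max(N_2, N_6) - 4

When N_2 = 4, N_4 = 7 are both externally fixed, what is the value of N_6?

0

The joint intervention fixes N_2 = 4, N_4 = 7, removing each variable's own equation.
N_5 = max(N_2, N_4) - 5  [with N_2=4, N_4=7]  = 2
N_6 = N_1*N_5  [with N_1=0, N_5=2]  = 0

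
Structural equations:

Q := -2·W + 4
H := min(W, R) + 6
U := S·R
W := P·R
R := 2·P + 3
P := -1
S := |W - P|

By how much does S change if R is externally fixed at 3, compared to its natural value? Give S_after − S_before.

2

Under do(R=3), the mechanism R := 2·P + 3 is discarded; R is fixed at 3.
W = P·R  [with P=-1, R=3]  = -3
S = |W - P|  [with W=-3, P=-1]  = 2
Without intervention: R = 2·P + 3  [with P=-1]  = 1; W = P·R  [with P=-1, R=1]  = -1; S = |W - P|  [with W=-1, P=-1]  = 0.
Change = 2 − 0 = 2.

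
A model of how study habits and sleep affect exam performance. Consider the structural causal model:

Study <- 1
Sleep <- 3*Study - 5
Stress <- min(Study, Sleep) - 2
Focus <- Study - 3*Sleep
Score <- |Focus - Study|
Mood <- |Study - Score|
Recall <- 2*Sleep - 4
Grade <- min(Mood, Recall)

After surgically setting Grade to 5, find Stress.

-4

Under do(Grade=5), the mechanism Grade <- min(Mood, Recall) is discarded; Grade is fixed at 5.
No directed path runs from Grade to Stress, so Stress keeps its natural value.
Sleep = 3*Study - 5  [with Study=1]  = -2
Stress = min(Study, Sleep) - 2  [with Study=1, Sleep=-2]  = -4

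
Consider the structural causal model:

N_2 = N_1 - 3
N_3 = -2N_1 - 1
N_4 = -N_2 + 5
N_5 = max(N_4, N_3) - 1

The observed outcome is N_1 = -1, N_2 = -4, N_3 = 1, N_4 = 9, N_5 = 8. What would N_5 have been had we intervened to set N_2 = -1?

do(N_2=-1) replaces the equation N_2 = N_1 - 3 with the constant N_2 = -1.
N_3 = -2N_1 - 1  [with N_1=-1]  = 1
N_4 = -N_2 + 5  [with N_2=-1]  = 6
N_5 = max(N_4, N_3) - 1  [with N_4=6, N_3=1]  = 5

5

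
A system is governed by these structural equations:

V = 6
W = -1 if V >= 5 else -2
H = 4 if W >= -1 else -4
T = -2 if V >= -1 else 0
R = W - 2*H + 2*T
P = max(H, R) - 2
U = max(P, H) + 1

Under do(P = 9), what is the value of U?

Intervening sets P = 9 and removes its equation (P = max(H, R) - 2).
W = -1 if V >= 5 else -2  [with V=6]  = -1
H = 4 if W >= -1 else -4  [with W=-1]  = 4
U = max(P, H) + 1  [with P=9, H=4]  = 10

10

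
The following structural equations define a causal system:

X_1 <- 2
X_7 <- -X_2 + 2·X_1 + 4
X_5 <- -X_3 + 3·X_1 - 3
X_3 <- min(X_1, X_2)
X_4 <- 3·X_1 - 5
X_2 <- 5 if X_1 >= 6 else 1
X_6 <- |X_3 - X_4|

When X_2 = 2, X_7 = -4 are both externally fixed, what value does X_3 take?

The joint intervention fixes X_2 = 2, X_7 = -4, removing each variable's own equation.
X_3 = min(X_1, X_2)  [with X_1=2, X_2=2]  = 2

2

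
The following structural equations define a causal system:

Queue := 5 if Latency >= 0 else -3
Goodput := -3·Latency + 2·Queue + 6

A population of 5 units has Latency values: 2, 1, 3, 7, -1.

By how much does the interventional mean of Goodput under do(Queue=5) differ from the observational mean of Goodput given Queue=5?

2.55

The intervention sets Queue=5 in all 5 units regardless of Latency. Recomputing Goodput per unit gives 10, 13, 7, -5, 19; average 8.8.
Observing Queue=5 restricts to units where Queue's equation naturally yields 5: Latency ∈ {2, 1, 3, 7}. In that subpopulation Goodput = 10, 13, 7, -5, mean 6.25.
Difference = 8.8 − 6.25 = 2.55.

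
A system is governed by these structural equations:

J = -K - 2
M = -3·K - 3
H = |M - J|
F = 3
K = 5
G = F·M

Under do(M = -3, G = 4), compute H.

4

Setting M = -3, G = 4 by intervention discards those variables' equations.
J = -K - 2  [with K=5]  = -7
H = |M - J|  [with M=-3, J=-7]  = 4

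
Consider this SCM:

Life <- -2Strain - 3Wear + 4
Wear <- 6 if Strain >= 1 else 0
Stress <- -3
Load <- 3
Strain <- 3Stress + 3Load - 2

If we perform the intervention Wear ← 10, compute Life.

Intervening sets Wear = 10 and removes its equation (Wear <- 6 if Strain >= 1 else 0).
Strain = 3Stress + 3Load - 2  [with Stress=-3, Load=3]  = -2
Life = -2Strain - 3Wear + 4  [with Strain=-2, Wear=10]  = -22

-22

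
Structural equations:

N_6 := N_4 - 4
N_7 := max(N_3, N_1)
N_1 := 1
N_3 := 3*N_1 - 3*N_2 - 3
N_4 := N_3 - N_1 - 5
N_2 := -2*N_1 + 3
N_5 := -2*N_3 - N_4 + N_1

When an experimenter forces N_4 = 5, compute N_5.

2

Intervening sets N_4 = 5 and removes its equation (N_4 := N_3 - N_1 - 5).
N_2 = -2*N_1 + 3  [with N_1=1]  = 1
N_3 = 3*N_1 - 3*N_2 - 3  [with N_1=1, N_2=1]  = -3
N_5 = -2*N_3 - N_4 + N_1  [with N_3=-3, N_4=5, N_1=1]  = 2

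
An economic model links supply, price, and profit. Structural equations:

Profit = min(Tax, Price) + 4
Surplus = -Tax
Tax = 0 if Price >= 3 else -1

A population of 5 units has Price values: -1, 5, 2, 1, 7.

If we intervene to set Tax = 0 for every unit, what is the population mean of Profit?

3.8

do(Tax=0) breaks Tax's dependence on Price. With Tax=0 fixed, Profit across the units is 3, 4, 4, 4, 4, mean 3.8.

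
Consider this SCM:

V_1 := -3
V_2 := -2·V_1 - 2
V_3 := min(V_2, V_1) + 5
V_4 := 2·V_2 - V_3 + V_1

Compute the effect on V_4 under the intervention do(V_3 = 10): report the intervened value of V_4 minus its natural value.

The intervention breaks the incoming arrows to V_3: V_3 := min(V_2, V_1) + 5 no longer applies, and V_3 = 10.
V_2 = -2·V_1 - 2  [with V_1=-3]  = 4
V_4 = 2·V_2 - V_3 + V_1  [with V_2=4, V_3=10, V_1=-3]  = -5
Without intervention: V_2 = -2·V_1 - 2  [with V_1=-3]  = 4; V_3 = min(V_2, V_1) + 5  [with V_2=4, V_1=-3]  = 2; V_4 = 2·V_2 - V_3 + V_1  [with V_2=4, V_3=2, V_1=-3]  = 3.
Change = -5 − 3 = -8.

-8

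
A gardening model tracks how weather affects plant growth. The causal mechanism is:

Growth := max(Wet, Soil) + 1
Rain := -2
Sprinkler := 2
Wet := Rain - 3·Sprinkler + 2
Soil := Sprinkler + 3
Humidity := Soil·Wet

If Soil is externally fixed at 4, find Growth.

do(Soil=4) replaces the equation Soil := Sprinkler + 3 with the constant Soil = 4.
Wet = Rain - 3·Sprinkler + 2  [with Rain=-2, Sprinkler=2]  = -6
Growth = max(Wet, Soil) + 1  [with Wet=-6, Soil=4]  = 5

5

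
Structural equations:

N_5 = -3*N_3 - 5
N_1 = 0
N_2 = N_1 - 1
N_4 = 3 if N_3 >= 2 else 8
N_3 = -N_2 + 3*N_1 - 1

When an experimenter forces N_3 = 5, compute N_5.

do(N_3=5) replaces the equation N_3 = -N_2 + 3*N_1 - 1 with the constant N_3 = 5.
N_5 = -3*N_3 - 5  [with N_3=5]  = -20

-20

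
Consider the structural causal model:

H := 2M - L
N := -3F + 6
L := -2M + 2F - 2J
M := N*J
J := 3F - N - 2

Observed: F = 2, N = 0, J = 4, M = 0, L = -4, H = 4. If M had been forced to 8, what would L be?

Intervening sets M = 8 and removes its equation (M := N*J).
N = -3F + 6  [with F=2]  = 0
J = 3F - N - 2  [with F=2, N=0]  = 4
L = -2M + 2F - 2J  [with M=8, F=2, J=4]  = -20

-20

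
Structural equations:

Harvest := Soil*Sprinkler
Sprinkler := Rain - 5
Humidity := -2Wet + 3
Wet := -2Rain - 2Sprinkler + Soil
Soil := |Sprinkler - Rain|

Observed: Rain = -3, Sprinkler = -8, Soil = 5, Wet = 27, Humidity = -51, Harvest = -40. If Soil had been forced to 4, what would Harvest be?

The intervention breaks the incoming arrows to Soil: Soil := |Sprinkler - Rain| no longer applies, and Soil = 4.
Sprinkler = Rain - 5  [with Rain=-3]  = -8
Harvest = Soil*Sprinkler  [with Soil=4, Sprinkler=-8]  = -32

-32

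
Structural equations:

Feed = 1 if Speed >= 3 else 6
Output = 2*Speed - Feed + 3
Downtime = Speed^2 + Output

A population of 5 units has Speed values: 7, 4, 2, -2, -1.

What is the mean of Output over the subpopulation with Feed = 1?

Observing Feed=1 restricts to units where Feed's equation naturally yields 1: Speed ∈ {7, 4}. In that subpopulation Output = 16, 10, mean 13.

13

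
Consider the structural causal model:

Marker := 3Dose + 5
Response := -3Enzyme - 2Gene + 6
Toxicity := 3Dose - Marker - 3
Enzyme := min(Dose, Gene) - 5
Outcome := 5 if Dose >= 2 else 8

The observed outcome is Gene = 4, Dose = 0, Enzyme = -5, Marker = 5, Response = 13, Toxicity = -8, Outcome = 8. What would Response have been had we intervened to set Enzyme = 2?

-8

do(Enzyme=2) replaces the equation Enzyme := min(Dose, Gene) - 5 with the constant Enzyme = 2.
Response = -3Enzyme - 2Gene + 6  [with Enzyme=2, Gene=4]  = -8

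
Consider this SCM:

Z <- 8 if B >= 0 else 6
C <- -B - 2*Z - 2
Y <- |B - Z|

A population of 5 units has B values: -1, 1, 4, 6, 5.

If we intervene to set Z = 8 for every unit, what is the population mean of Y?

5

do(Z=8) breaks Z's dependence on B. With Z=8 fixed, Y across the units is 9, 7, 4, 2, 3, mean 5.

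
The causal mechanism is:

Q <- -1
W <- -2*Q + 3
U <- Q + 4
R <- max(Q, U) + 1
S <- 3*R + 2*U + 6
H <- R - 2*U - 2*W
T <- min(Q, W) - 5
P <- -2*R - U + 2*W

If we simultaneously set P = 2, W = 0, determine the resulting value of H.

-2

The joint intervention fixes P = 2, W = 0, removing each variable's own equation.
U = Q + 4  [with Q=-1]  = 3
R = max(Q, U) + 1  [with Q=-1, U=3]  = 4
H = R - 2*U - 2*W  [with R=4, U=3, W=0]  = -2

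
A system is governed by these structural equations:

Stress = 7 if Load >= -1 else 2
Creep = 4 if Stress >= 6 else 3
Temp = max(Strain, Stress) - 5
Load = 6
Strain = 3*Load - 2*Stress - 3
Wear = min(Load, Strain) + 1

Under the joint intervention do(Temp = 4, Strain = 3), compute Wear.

The joint intervention fixes Temp = 4, Strain = 3, removing each variable's own equation.
Wear = min(Load, Strain) + 1  [with Load=6, Strain=3]  = 4

4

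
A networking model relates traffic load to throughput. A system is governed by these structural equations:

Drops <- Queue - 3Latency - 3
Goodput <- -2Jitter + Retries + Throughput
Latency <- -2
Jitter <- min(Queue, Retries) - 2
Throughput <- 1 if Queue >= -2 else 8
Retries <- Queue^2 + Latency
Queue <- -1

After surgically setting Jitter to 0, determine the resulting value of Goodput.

0

Under do(Jitter=0), the mechanism Jitter <- min(Queue, Retries) - 2 is discarded; Jitter is fixed at 0.
Retries = Queue^2 + Latency  [with Queue=-1, Latency=-2]  = -1
Throughput = 1 if Queue >= -2 else 8  [with Queue=-1]  = 1
Goodput = -2Jitter + Retries + Throughput  [with Jitter=0, Retries=-1, Throughput=1]  = 0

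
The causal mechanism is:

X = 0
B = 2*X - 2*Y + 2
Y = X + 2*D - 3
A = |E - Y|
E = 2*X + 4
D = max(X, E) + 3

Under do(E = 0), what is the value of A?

Under do(E=0), the mechanism E = 2*X + 4 is discarded; E is fixed at 0.
D = max(X, E) + 3  [with X=0, E=0]  = 3
Y = X + 2*D - 3  [with X=0, D=3]  = 3
A = |E - Y|  [with E=0, Y=3]  = 3

3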